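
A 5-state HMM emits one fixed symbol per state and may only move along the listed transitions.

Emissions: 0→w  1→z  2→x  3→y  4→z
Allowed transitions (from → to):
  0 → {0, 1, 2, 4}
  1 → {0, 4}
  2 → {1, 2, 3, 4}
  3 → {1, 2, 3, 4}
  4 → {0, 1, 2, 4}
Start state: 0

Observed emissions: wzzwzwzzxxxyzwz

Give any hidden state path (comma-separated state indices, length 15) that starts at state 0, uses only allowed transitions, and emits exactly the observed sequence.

0,1,4,0,1,0,1,4,2,2,2,3,4,0,4

  pos 0: w in {0}, choose 0; start
  pos 1: z in {1,4}, choose 1; 0->1 ok
  pos 2: z in {1,4}, choose 4; 1->4 ok
  pos 3: w in {0}, choose 0; 4->0 ok
  pos 4: z in {1,4}, choose 1; 0->1 ok
  pos 5: w in {0}, choose 0; 1->0 ok
  pos 6: z in {1,4}, choose 1; 0->1 ok
  pos 7: z in {1,4}, choose 4; 1->4 ok
  pos 8: x in {2}, choose 2; 4->2 ok
  pos 9: x in {2}, choose 2; 2->2 ok
  pos 10: x in {2}, choose 2; 2->2 ok
  pos 11: y in {3}, choose 3; 2->3 ok
  pos 12: z in {1,4}, choose 4; 3->4 ok
  pos 13: w in {0}, choose 0; 4->0 ok
  pos 14: z in {1,4}, choose 4; 0->4 ok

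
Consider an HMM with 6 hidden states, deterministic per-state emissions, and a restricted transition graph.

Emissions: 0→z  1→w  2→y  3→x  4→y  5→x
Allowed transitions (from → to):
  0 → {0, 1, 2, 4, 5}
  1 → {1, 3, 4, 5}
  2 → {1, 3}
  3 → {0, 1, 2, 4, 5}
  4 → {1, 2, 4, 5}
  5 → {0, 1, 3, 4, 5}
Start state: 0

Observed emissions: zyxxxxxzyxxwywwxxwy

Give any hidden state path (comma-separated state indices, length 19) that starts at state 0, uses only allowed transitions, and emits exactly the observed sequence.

  pos 0: z in {0}, choose 0; start
  pos 1: y in {2,4}, choose 4; 0->4 ok
  pos 2: x in {3,5}, choose 5; 4->5 ok
  pos 3: x in {3,5}, choose 5; 5->5 ok
  pos 4: x in {3,5}, choose 3; 5->3 ok
  pos 5: x in {3,5}, choose 5; 3->5 ok
  pos 6: x in {3,5}, choose 5; 5->5 ok
  pos 7: z in {0}, choose 0; 5->0 ok
  pos 8: y in {2,4}, choose 2; 0->2 ok
  pos 9: x in {3,5}, choose 3; 2->3 ok
  pos 10: x in {3,5}, choose 5; 3->5 ok
  pos 11: w in {1}, choose 1; 5->1 ok
  pos 12: y in {2,4}, choose 4; 1->4 ok
  pos 13: w in {1}, choose 1; 4->1 ok
  pos 14: w in {1}, choose 1; 1->1 ok
  pos 15: x in {3,5}, choose 5; 1->5 ok
  pos 16: x in {3,5}, choose 3; 5->3 ok
  pos 17: w in {1}, choose 1; 3->1 ok
  pos 18: y in {2,4}, choose 4; 1->4 ok

0,4,5,5,3,5,5,0,2,3,5,1,4,1,1,5,3,1,4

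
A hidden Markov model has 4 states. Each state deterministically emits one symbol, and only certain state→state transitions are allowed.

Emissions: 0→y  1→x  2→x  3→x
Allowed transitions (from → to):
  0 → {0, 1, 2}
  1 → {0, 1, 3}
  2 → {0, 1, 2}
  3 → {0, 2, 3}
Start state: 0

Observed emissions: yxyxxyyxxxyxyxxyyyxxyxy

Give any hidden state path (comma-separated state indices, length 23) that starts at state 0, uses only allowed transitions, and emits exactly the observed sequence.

  pos 0: y in {0}, choose 0; start
  pos 1: x in {1,2,3}, choose 2; 0->2 ok
  pos 2: y in {0}, choose 0; 2->0 ok
  pos 3: x in {1,2,3}, choose 1; 0->1 ok
  pos 4: x in {1,2,3}, choose 1; 1->1 ok
  pos 5: y in {0}, choose 0; 1->0 ok
  pos 6: y in {0}, choose 0; 0->0 ok
  pos 7: x in {1,2,3}, choose 1; 0->1 ok
  pos 8: x in {1,2,3}, choose 1; 1->1 ok
  pos 9: x in {1,2,3}, choose 3; 1->3 ok
  pos 10: y in {0}, choose 0; 3->0 ok
  pos 11: x in {1,2,3}, choose 2; 0->2 ok
  pos 12: y in {0}, choose 0; 2->0 ok
  pos 13: x in {1,2,3}, choose 1; 0->1 ok
  pos 14: x in {1,2,3}, choose 3; 1->3 ok
  pos 15: y in {0}, choose 0; 3->0 ok
  pos 16: y in {0}, choose 0; 0->0 ok
  pos 17: y in {0}, choose 0; 0->0 ok
  pos 18: x in {1,2,3}, choose 2; 0->2 ok
  pos 19: x in {1,2,3}, choose 2; 2->2 ok
  pos 20: y in {0}, choose 0; 2->0 ok
  pos 21: x in {1,2,3}, choose 1; 0->1 ok
  pos 22: y in {0}, choose 0; 1->0 ok

0,2,0,1,1,0,0,1,1,3,0,2,0,1,3,0,0,0,2,2,0,1,0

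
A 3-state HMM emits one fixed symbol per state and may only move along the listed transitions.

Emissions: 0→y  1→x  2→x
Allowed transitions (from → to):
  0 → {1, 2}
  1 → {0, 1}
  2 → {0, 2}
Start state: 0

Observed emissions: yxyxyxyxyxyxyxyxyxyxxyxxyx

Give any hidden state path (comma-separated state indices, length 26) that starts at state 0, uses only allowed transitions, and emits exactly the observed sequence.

  0: obs=y cand={0} pick 0 [start]
  1: obs=x cand={1,2} pick 1 [0->1 ok]
  2: obs=y cand={0} pick 0 [1->0 ok]
  3: obs=x cand={1,2} pick 2 [0->2 ok]
  4: obs=y cand={0} pick 0 [2->0 ok]
  5: obs=x cand={1,2} pick 2 [0->2 ok]
  6: obs=y cand={0} pick 0 [2->0 ok]
  7: obs=x cand={1,2} pick 2 [0->2 ok]
  8: obs=y cand={0} pick 0 [2->0 ok]
  9: obs=x cand={1,2} pick 2 [0->2 ok]
  10: obs=y cand={0} pick 0 [2->0 ok]
  11: obs=x cand={1,2} pick 2 [0->2 ok]
  12: obs=y cand={0} pick 0 [2->0 ok]
  13: obs=x cand={1,2} pick 1 [0->1 ok]
  14: obs=y cand={0} pick 0 [1->0 ok]
  15: obs=x cand={1,2} pick 2 [0->2 ok]
  16: obs=y cand={0} pick 0 [2->0 ok]
  17: obs=x cand={1,2} pick 2 [0->2 ok]
  18: obs=y cand={0} pick 0 [2->0 ok]
  19: obs=x cand={1,2} pick 2 [0->2 ok]
  20: obs=x cand={1,2} pick 2 [2->2 ok]
  21: obs=y cand={0} pick 0 [2->0 ok]
  22: obs=x cand={1,2} pick 2 [0->2 ok]
  23: obs=x cand={1,2} pick 2 [2->2 ok]
  24: obs=y cand={0} pick 0 [2->0 ok]
  25: obs=x cand={1,2} pick 1 [0->1 ok]

0,1,0,2,0,2,0,2,0,2,0,2,0,1,0,2,0,2,0,2,2,0,2,2,0,1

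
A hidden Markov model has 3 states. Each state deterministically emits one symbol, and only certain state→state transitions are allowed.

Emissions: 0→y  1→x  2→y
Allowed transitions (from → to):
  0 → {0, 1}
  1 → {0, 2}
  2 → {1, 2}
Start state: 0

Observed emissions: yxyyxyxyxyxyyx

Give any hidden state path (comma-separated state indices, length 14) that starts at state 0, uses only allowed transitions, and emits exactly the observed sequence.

0,1,0,0,1,2,1,0,1,2,1,2,2,1

  [0] y  {0,2}  => 0  start
  [1] x  {1}  => 1  0->1 ok
  [2] y  {0,2}  => 0  1->0 ok
  [3] y  {0,2}  => 0  0->0 ok
  [4] x  {1}  => 1  0->1 ok
  [5] y  {0,2}  => 2  1->2 ok
  [6] x  {1}  => 1  2->1 ok
  [7] y  {0,2}  => 0  1->0 ok
  [8] x  {1}  => 1  0->1 ok
  [9] y  {0,2}  => 2  1->2 ok
  [10] x  {1}  => 1  2->1 ok
  [11] y  {0,2}  => 2  1->2 ok
  [12] y  {0,2}  => 2  2->2 ok
  [13] x  {1}  => 1  2->1 ok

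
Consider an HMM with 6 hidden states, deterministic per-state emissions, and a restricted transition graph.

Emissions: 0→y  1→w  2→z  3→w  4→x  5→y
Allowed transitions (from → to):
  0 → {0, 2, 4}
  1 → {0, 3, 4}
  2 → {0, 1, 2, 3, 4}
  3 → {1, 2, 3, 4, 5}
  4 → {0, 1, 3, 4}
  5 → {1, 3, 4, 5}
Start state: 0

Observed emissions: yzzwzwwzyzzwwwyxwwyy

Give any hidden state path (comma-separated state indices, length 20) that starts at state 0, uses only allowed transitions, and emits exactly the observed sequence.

0,2,2,3,2,3,3,2,0,2,2,1,3,1,0,4,1,3,5,5

  pos 0: y in {0,5}, choose 0; start
  pos 1: z in {2}, choose 2; 0->2 ok
  pos 2: z in {2}, choose 2; 2->2 ok
  pos 3: w in {1,3}, choose 3; 2->3 ok
  pos 4: z in {2}, choose 2; 3->2 ok
  pos 5: w in {1,3}, choose 3; 2->3 ok
  pos 6: w in {1,3}, choose 3; 3->3 ok
  pos 7: z in {2}, choose 2; 3->2 ok
  pos 8: y in {0,5}, choose 0; 2->0 ok
  pos 9: z in {2}, choose 2; 0->2 ok
  pos 10: z in {2}, choose 2; 2->2 ok
  pos 11: w in {1,3}, choose 1; 2->1 ok
  pos 12: w in {1,3}, choose 3; 1->3 ok
  pos 13: w in {1,3}, choose 1; 3->1 ok
  pos 14: y in {0,5}, choose 0; 1->0 ok
  pos 15: x in {4}, choose 4; 0->4 ok
  pos 16: w in {1,3}, choose 1; 4->1 ok
  pos 17: w in {1,3}, choose 3; 1->3 ok
  pos 18: y in {0,5}, choose 5; 3->5 ok
  pos 19: y in {0,5}, choose 5; 5->5 ok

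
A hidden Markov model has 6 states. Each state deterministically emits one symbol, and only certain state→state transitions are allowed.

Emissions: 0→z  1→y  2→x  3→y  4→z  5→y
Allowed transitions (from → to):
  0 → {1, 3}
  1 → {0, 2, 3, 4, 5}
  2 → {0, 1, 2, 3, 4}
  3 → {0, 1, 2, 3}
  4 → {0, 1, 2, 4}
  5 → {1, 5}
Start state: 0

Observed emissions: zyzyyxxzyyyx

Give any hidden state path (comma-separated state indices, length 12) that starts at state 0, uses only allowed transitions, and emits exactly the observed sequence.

0,1,0,3,1,2,2,4,1,5,1,2

  0: obs=z cand={0,4} pick 0 [start]
  1: obs=y cand={1,3,5} pick 1 [0->1 ok]
  2: obs=z cand={0,4} pick 0 [1->0 ok]
  3: obs=y cand={1,3,5} pick 3 [0->3 ok]
  4: obs=y cand={1,3,5} pick 1 [3->1 ok]
  5: obs=x cand={2} pick 2 [1->2 ok]
  6: obs=x cand={2} pick 2 [2->2 ok]
  7: obs=z cand={0,4} pick 4 [2->4 ok]
  8: obs=y cand={1,3,5} pick 1 [4->1 ok]
  9: obs=y cand={1,3,5} pick 5 [1->5 ok]
  10: obs=y cand={1,3,5} pick 1 [5->1 ok]
  11: obs=x cand={2} pick 2 [1->2 ok]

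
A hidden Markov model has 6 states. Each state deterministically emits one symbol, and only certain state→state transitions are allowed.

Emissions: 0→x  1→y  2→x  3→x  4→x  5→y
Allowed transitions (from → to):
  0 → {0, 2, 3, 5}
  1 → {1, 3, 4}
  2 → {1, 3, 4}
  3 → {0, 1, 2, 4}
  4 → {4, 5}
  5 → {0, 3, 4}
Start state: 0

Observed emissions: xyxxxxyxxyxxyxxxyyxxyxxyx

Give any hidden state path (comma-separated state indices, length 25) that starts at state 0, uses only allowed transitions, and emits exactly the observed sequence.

0,5,3,2,4,4,5,4,4,5,3,4,5,3,2,3,1,1,3,4,5,0,3,1,3

  0: obs=x cand={0,2,3,4} pick 0 [start]
  1: obs=y cand={1,5} pick 5 [0->5 ok]
  2: obs=x cand={0,2,3,4} pick 3 [5->3 ok]
  3: obs=x cand={0,2,3,4} pick 2 [3->2 ok]
  4: obs=x cand={0,2,3,4} pick 4 [2->4 ok]
  5: obs=x cand={0,2,3,4} pick 4 [4->4 ok]
  6: obs=y cand={1,5} pick 5 [4->5 ok]
  7: obs=x cand={0,2,3,4} pick 4 [5->4 ok]
  8: obs=x cand={0,2,3,4} pick 4 [4->4 ok]
  9: obs=y cand={1,5} pick 5 [4->5 ok]
  10: obs=x cand={0,2,3,4} pick 3 [5->3 ok]
  11: obs=x cand={0,2,3,4} pick 4 [3->4 ok]
  12: obs=y cand={1,5} pick 5 [4->5 ok]
  13: obs=x cand={0,2,3,4} pick 3 [5->3 ok]
  14: obs=x cand={0,2,3,4} pick 2 [3->2 ok]
  15: obs=x cand={0,2,3,4} pick 3 [2->3 ok]
  16: obs=y cand={1,5} pick 1 [3->1 ok]
  17: obs=y cand={1,5} pick 1 [1->1 ok]
  18: obs=x cand={0,2,3,4} pick 3 [1->3 ok]
  19: obs=x cand={0,2,3,4} pick 4 [3->4 ok]
  20: obs=y cand={1,5} pick 5 [4->5 ok]
  21: obs=x cand={0,2,3,4} pick 0 [5->0 ok]
  22: obs=x cand={0,2,3,4} pick 3 [0->3 ok]
  23: obs=y cand={1,5} pick 1 [3->1 ok]
  24: obs=x cand={0,2,3,4} pick 3 [1->3 ok]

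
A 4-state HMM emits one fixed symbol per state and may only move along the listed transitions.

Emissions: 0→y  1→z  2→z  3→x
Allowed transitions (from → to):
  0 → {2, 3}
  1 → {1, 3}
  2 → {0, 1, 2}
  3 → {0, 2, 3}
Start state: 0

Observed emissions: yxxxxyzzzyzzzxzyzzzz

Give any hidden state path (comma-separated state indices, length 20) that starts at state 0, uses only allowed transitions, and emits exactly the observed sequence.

  0: obs=y cand={0} pick 0 [start]
  1: obs=x cand={3} pick 3 [0->3 ok]
  2: obs=x cand={3} pick 3 [3->3 ok]
  3: obs=x cand={3} pick 3 [3->3 ok]
  4: obs=x cand={3} pick 3 [3->3 ok]
  5: obs=y cand={0} pick 0 [3->0 ok]
  6: obs=z cand={1,2} pick 2 [0->2 ok]
  7: obs=z cand={1,2} pick 2 [2->2 ok]
  8: obs=z cand={1,2} pick 2 [2->2 ok]
  9: obs=y cand={0} pick 0 [2->0 ok]
  10: obs=z cand={1,2} pick 2 [0->2 ok]
  11: obs=z cand={1,2} pick 1 [2->1 ok]
  12: obs=z cand={1,2} pick 1 [1->1 ok]
  13: obs=x cand={3} pick 3 [1->3 ok]
  14: obs=z cand={1,2} pick 2 [3->2 ok]
  15: obs=y cand={0} pick 0 [2->0 ok]
  16: obs=z cand={1,2} pick 2 [0->2 ok]
  17: obs=z cand={1,2} pick 2 [2->2 ok]
  18: obs=z cand={1,2} pick 2 [2->2 ok]
  19: obs=z cand={1,2} pick 2 [2->2 ok]

0,3,3,3,3,0,2,2,2,0,2,1,1,3,2,0,2,2,2,2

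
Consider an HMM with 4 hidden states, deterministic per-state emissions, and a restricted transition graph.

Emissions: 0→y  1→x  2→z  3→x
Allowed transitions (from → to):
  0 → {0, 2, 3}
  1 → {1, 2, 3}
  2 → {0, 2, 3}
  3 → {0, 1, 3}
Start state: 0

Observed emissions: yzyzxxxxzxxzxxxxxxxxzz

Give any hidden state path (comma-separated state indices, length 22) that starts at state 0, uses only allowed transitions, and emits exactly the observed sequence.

0,2,0,2,3,3,1,1,2,3,1,2,3,1,1,1,3,3,1,1,2,2

  0: obs=y cand={0} pick 0 [start]
  1: obs=z cand={2} pick 2 [0->2 ok]
  2: obs=y cand={0} pick 0 [2->0 ok]
  3: obs=z cand={2} pick 2 [0->2 ok]
  4: obs=x cand={1,3} pick 3 [2->3 ok]
  5: obs=x cand={1,3} pick 3 [3->3 ok]
  6: obs=x cand={1,3} pick 1 [3->1 ok]
  7: obs=x cand={1,3} pick 1 [1->1 ok]
  8: obs=z cand={2} pick 2 [1->2 ok]
  9: obs=x cand={1,3} pick 3 [2->3 ok]
  10: obs=x cand={1,3} pick 1 [3->1 ok]
  11: obs=z cand={2} pick 2 [1->2 ok]
  12: obs=x cand={1,3} pick 3 [2->3 ok]
  13: obs=x cand={1,3} pick 1 [3->1 ok]
  14: obs=x cand={1,3} pick 1 [1->1 ok]
  15: obs=x cand={1,3} pick 1 [1->1 ok]
  16: obs=x cand={1,3} pick 3 [1->3 ok]
  17: obs=x cand={1,3} pick 3 [3->3 ok]
  18: obs=x cand={1,3} pick 1 [3->1 ok]
  19: obs=x cand={1,3} pick 1 [1->1 ok]
  20: obs=z cand={2} pick 2 [1->2 ok]
  21: obs=z cand={2} pick 2 [2->2 ok]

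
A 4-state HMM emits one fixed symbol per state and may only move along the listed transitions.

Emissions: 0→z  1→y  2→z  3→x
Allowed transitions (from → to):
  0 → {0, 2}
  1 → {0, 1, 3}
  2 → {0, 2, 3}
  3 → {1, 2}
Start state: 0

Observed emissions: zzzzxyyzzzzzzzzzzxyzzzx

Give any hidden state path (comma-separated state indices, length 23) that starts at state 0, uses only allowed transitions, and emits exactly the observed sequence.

  0: obs=z cand={0,2} pick 0 [start]
  1: obs=z cand={0,2} pick 0 [0->0 ok]
  2: obs=z cand={0,2} pick 2 [0->2 ok]
  3: obs=z cand={0,2} pick 2 [2->2 ok]
  4: obs=x cand={3} pick 3 [2->3 ok]
  5: obs=y cand={1} pick 1 [3->1 ok]
  6: obs=y cand={1} pick 1 [1->1 ok]
  7: obs=z cand={0,2} pick 0 [1->0 ok]
  8: obs=z cand={0,2} pick 0 [0->0 ok]
  9: obs=z cand={0,2} pick 2 [0->2 ok]
  10: obs=z cand={0,2} pick 2 [2->2 ok]
  11: obs=z cand={0,2} pick 0 [2->0 ok]
  12: obs=z cand={0,2} pick 0 [0->0 ok]
  13: obs=z cand={0,2} pick 2 [0->2 ok]
  14: obs=z cand={0,2} pick 0 [2->0 ok]
  15: obs=z cand={0,2} pick 0 [0->0 ok]
  16: obs=z cand={0,2} pick 2 [0->2 ok]
  17: obs=x cand={3} pick 3 [2->3 ok]
  18: obs=y cand={1} pick 1 [3->1 ok]
  19: obs=z cand={0,2} pick 0 [1->0 ok]
  20: obs=z cand={0,2} pick 2 [0->2 ok]
  21: obs=z cand={0,2} pick 2 [2->2 ok]
  22: obs=x cand={3} pick 3 [2->3 ok]

0,0,2,2,3,1,1,0,0,2,2,0,0,2,0,0,2,3,1,0,2,2,3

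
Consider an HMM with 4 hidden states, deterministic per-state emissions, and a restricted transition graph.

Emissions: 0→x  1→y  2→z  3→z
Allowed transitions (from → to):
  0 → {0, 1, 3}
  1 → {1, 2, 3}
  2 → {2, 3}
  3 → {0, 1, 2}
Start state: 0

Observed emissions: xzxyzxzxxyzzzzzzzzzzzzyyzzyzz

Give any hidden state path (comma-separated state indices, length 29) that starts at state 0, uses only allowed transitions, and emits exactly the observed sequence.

  0: obs=x cand={0} pick 0 [start]
  1: obs=z cand={2,3} pick 3 [0->3 ok]
  2: obs=x cand={0} pick 0 [3->0 ok]
  3: obs=y cand={1} pick 1 [0->1 ok]
  4: obs=z cand={2,3} pick 3 [1->3 ok]
  5: obs=x cand={0} pick 0 [3->0 ok]
  6: obs=z cand={2,3} pick 3 [0->3 ok]
  7: obs=x cand={0} pick 0 [3->0 ok]
  8: obs=x cand={0} pick 0 [0->0 ok]
  9: obs=y cand={1} pick 1 [0->1 ok]
  10: obs=z cand={2,3} pick 2 [1->2 ok]
  11: obs=z cand={2,3} pick 2 [2->2 ok]
  12: obs=z cand={2,3} pick 3 [2->3 ok]
  13: obs=z cand={2,3} pick 2 [3->2 ok]
  14: obs=z cand={2,3} pick 3 [2->3 ok]
  15: obs=z cand={2,3} pick 2 [3->2 ok]
  16: obs=z cand={2,3} pick 2 [2->2 ok]
  17: obs=z cand={2,3} pick 2 [2->2 ok]
  18: obs=z cand={2,3} pick 2 [2->2 ok]
  19: obs=z cand={2,3} pick 2 [2->2 ok]
  20: obs=z cand={2,3} pick 2 [2->2 ok]
  21: obs=z cand={2,3} pick 3 [2->3 ok]
  22: obs=y cand={1} pick 1 [3->1 ok]
  23: obs=y cand={1} pick 1 [1->1 ok]
  24: obs=z cand={2,3} pick 2 [1->2 ok]
  25: obs=z cand={2,3} pick 3 [2->3 ok]
  26: obs=y cand={1} pick 1 [3->1 ok]
  27: obs=z cand={2,3} pick 2 [1->2 ok]
  28: obs=z cand={2,3} pick 3 [2->3 ok]

0,3,0,1,3,0,3,0,0,1,2,2,3,2,3,2,2,2,2,2,2,3,1,1,2,3,1,2,3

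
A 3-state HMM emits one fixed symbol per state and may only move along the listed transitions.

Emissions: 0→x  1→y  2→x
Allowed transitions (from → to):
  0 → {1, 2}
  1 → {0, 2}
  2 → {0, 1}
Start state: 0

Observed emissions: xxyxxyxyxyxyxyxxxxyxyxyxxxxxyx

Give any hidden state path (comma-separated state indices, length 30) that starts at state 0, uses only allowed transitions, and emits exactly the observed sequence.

0,2,1,0,2,1,0,1,0,1,2,1,0,1,0,2,0,2,1,2,1,0,1,0,2,0,2,0,1,2

  pos 0: x in {0,2}, choose 0; start
  pos 1: x in {0,2}, choose 2; 0->2 ok
  pos 2: y in {1}, choose 1; 2->1 ok
  pos 3: x in {0,2}, choose 0; 1->0 ok
  pos 4: x in {0,2}, choose 2; 0->2 ok
  pos 5: y in {1}, choose 1; 2->1 ok
  pos 6: x in {0,2}, choose 0; 1->0 ok
  pos 7: y in {1}, choose 1; 0->1 ok
  pos 8: x in {0,2}, choose 0; 1->0 ok
  pos 9: y in {1}, choose 1; 0->1 ok
  pos 10: x in {0,2}, choose 2; 1->2 ok
  pos 11: y in {1}, choose 1; 2->1 ok
  pos 12: x in {0,2}, choose 0; 1->0 ok
  pos 13: y in {1}, choose 1; 0->1 ok
  pos 14: x in {0,2}, choose 0; 1->0 ok
  pos 15: x in {0,2}, choose 2; 0->2 ok
  pos 16: x in {0,2}, choose 0; 2->0 ok
  pos 17: x in {0,2}, choose 2; 0->2 ok
  pos 18: y in {1}, choose 1; 2->1 ok
  pos 19: x in {0,2}, choose 2; 1->2 ok
  pos 20: y in {1}, choose 1; 2->1 ok
  pos 21: x in {0,2}, choose 0; 1->0 ok
  pos 22: y in {1}, choose 1; 0->1 ok
  pos 23: x in {0,2}, choose 0; 1->0 ok
  pos 24: x in {0,2}, choose 2; 0->2 ok
  pos 25: x in {0,2}, choose 0; 2->0 ok
  pos 26: x in {0,2}, choose 2; 0->2 ok
  pos 27: x in {0,2}, choose 0; 2->0 ok
  pos 28: y in {1}, choose 1; 0->1 ok
  pos 29: x in {0,2}, choose 2; 1->2 ok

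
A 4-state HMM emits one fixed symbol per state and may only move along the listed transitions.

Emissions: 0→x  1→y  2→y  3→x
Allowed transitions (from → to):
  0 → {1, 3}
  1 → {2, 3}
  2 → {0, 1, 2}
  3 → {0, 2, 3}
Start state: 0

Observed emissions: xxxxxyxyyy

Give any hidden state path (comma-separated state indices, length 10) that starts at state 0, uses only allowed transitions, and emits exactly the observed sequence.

0,3,3,0,3,2,0,1,2,1

  t0 'x' -> {0,3}, take 0 (start)
  t1 'x' -> {0,3}, take 3 (0->3 ok)
  t2 'x' -> {0,3}, take 3 (3->3 ok)
  t3 'x' -> {0,3}, take 0 (3->0 ok)
  t4 'x' -> {0,3}, take 3 (0->3 ok)
  t5 'y' -> {1,2}, take 2 (3->2 ok)
  t6 'x' -> {0,3}, take 0 (2->0 ok)
  t7 'y' -> {1,2}, take 1 (0->1 ok)
  t8 'y' -> {1,2}, take 2 (1->2 ok)
  t9 'y' -> {1,2}, take 1 (2->1 ok)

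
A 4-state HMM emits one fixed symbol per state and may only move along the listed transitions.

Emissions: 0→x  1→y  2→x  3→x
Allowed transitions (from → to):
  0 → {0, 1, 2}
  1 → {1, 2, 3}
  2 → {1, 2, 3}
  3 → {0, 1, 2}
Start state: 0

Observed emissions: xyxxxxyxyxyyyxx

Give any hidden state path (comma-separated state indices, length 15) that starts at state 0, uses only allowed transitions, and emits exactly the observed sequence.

0,1,2,3,2,3,1,3,1,3,1,1,1,2,2

  0: obs=x cand={0,2,3} pick 0 [start]
  1: obs=y cand={1} pick 1 [0->1 ok]
  2: obs=x cand={0,2,3} pick 2 [1->2 ok]
  3: obs=x cand={0,2,3} pick 3 [2->3 ok]
  4: obs=x cand={0,2,3} pick 2 [3->2 ok]
  5: obs=x cand={0,2,3} pick 3 [2->3 ok]
  6: obs=y cand={1} pick 1 [3->1 ok]
  7: obs=x cand={0,2,3} pick 3 [1->3 ok]
  8: obs=y cand={1} pick 1 [3->1 ok]
  9: obs=x cand={0,2,3} pick 3 [1->3 ok]
  10: obs=y cand={1} pick 1 [3->1 ok]
  11: obs=y cand={1} pick 1 [1->1 ok]
  12: obs=y cand={1} pick 1 [1->1 ok]
  13: obs=x cand={0,2,3} pick 2 [1->2 ok]
  14: obs=x cand={0,2,3} pick 2 [2->2 ok]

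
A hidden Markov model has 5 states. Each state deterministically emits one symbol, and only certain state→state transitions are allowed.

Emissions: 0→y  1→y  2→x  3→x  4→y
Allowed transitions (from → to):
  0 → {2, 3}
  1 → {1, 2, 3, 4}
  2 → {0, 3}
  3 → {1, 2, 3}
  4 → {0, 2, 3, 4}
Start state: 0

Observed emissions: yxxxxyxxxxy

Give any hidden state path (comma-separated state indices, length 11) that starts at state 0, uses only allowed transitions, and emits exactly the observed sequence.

0,3,3,3,2,0,3,2,3,2,0

  0: obs=y cand={0,1,4} pick 0 [start]
  1: obs=x cand={2,3} pick 3 [0->3 ok]
  2: obs=x cand={2,3} pick 3 [3->3 ok]
  3: obs=x cand={2,3} pick 3 [3->3 ok]
  4: obs=x cand={2,3} pick 2 [3->2 ok]
  5: obs=y cand={0,1,4} pick 0 [2->0 ok]
  6: obs=x cand={2,3} pick 3 [0->3 ok]
  7: obs=x cand={2,3} pick 2 [3->2 ok]
  8: obs=x cand={2,3} pick 3 [2->3 ok]
  9: obs=x cand={2,3} pick 2 [3->2 ok]
  10: obs=y cand={0,1,4} pick 0 [2->0 ok]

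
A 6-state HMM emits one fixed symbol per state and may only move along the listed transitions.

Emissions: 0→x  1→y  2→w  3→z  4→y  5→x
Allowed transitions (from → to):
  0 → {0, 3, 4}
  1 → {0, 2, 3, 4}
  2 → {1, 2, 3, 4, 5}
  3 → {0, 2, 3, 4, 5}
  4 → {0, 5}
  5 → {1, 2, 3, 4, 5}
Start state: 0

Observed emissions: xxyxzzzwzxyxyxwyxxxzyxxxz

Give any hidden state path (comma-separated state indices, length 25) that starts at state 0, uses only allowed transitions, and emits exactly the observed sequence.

  pos 0: x in {0,5}, choose 0; start
  pos 1: x in {0,5}, choose 0; 0->0 ok
  pos 2: y in {1,4}, choose 4; 0->4 ok
  pos 3: x in {0,5}, choose 5; 4->5 ok
  pos 4: z in {3}, choose 3; 5->3 ok
  pos 5: z in {3}, choose 3; 3->3 ok
  pos 6: z in {3}, choose 3; 3->3 ok
  pos 7: w in {2}, choose 2; 3->2 ok
  pos 8: z in {3}, choose 3; 2->3 ok
  pos 9: x in {0,5}, choose 0; 3->0 ok
  pos 10: y in {1,4}, choose 4; 0->4 ok
  pos 11: x in {0,5}, choose 5; 4->5 ok
  pos 12: y in {1,4}, choose 4; 5->4 ok
  pos 13: x in {0,5}, choose 5; 4->5 ok
  pos 14: w in {2}, choose 2; 5->2 ok
  pos 15: y in {1,4}, choose 4; 2->4 ok
  pos 16: x in {0,5}, choose 0; 4->0 ok
  pos 17: x in {0,5}, choose 0; 0->0 ok
  pos 18: x in {0,5}, choose 0; 0->0 ok
  pos 19: z in {3}, choose 3; 0->3 ok
  pos 20: y in {1,4}, choose 4; 3->4 ok
  pos 21: x in {0,5}, choose 0; 4->0 ok
  pos 22: x in {0,5}, choose 0; 0->0 ok
  pos 23: x in {0,5}, choose 0; 0->0 ok
  pos 24: z in {3}, choose 3; 0->3 ok

0,0,4,5,3,3,3,2,3,0,4,5,4,5,2,4,0,0,0,3,4,0,0,0,3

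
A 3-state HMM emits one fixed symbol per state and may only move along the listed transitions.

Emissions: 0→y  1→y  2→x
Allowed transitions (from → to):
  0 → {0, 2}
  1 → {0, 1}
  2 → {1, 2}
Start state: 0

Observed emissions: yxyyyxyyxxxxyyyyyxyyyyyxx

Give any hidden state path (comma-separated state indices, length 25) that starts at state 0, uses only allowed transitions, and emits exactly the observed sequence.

0,2,1,1,0,2,1,0,2,2,2,2,1,1,1,0,0,2,1,1,1,1,0,2,2

  0: obs=y cand={0,1} pick 0 [start]
  1: obs=x cand={2} pick 2 [0->2 ok]
  2: obs=y cand={0,1} pick 1 [2->1 ok]
  3: obs=y cand={0,1} pick 1 [1->1 ok]
  4: obs=y cand={0,1} pick 0 [1->0 ok]
  5: obs=x cand={2} pick 2 [0->2 ok]
  6: obs=y cand={0,1} pick 1 [2->1 ok]
  7: obs=y cand={0,1} pick 0 [1->0 ok]
  8: obs=x cand={2} pick 2 [0->2 ok]
  9: obs=x cand={2} pick 2 [2->2 ok]
  10: obs=x cand={2} pick 2 [2->2 ok]
  11: obs=x cand={2} pick 2 [2->2 ok]
  12: obs=y cand={0,1} pick 1 [2->1 ok]
  13: obs=y cand={0,1} pick 1 [1->1 ok]
  14: obs=y cand={0,1} pick 1 [1->1 ok]
  15: obs=y cand={0,1} pick 0 [1->0 ok]
  16: obs=y cand={0,1} pick 0 [0->0 ok]
  17: obs=x cand={2} pick 2 [0->2 ok]
  18: obs=y cand={0,1} pick 1 [2->1 ok]
  19: obs=y cand={0,1} pick 1 [1->1 ok]
  20: obs=y cand={0,1} pick 1 [1->1 ok]
  21: obs=y cand={0,1} pick 1 [1->1 ok]
  22: obs=y cand={0,1} pick 0 [1->0 ok]
  23: obs=x cand={2} pick 2 [0->2 ok]
  24: obs=x cand={2} pick 2 [2->2 ok]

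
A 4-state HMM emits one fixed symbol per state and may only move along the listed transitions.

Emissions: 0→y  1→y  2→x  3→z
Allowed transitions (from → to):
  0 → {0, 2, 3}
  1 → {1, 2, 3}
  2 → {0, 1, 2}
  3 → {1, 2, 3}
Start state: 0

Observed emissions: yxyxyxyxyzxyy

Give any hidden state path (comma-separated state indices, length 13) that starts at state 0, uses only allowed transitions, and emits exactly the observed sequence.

0,2,1,2,0,2,0,2,0,3,2,0,0

  0: obs=y cand={0,1} pick 0 [start]
  1: obs=x cand={2} pick 2 [0->2 ok]
  2: obs=y cand={0,1} pick 1 [2->1 ok]
  3: obs=x cand={2} pick 2 [1->2 ok]
  4: obs=y cand={0,1} pick 0 [2->0 ok]
  5: obs=x cand={2} pick 2 [0->2 ok]
  6: obs=y cand={0,1} pick 0 [2->0 ok]
  7: obs=x cand={2} pick 2 [0->2 ok]
  8: obs=y cand={0,1} pick 0 [2->0 ok]
  9: obs=z cand={3} pick 3 [0->3 ok]
  10: obs=x cand={2} pick 2 [3->2 ok]
  11: obs=y cand={0,1} pick 0 [2->0 ok]
  12: obs=y cand={0,1} pick 0 [0->0 ok]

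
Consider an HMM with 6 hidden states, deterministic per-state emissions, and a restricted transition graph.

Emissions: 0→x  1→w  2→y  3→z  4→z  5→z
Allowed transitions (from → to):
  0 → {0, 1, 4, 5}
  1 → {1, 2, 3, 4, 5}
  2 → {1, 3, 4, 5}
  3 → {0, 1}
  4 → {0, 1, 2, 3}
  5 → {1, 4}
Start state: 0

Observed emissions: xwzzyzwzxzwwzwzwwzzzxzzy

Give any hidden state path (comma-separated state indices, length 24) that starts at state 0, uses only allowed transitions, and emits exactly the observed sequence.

0,1,5,4,2,5,1,4,0,4,1,1,5,1,3,1,1,5,4,3,0,5,4,2

  [0] x  {0}  => 0  start
  [1] w  {1}  => 1  0->1 ok
  [2] z  {3,4,5}  => 5  1->5 ok
  [3] z  {3,4,5}  => 4  5->4 ok
  [4] y  {2}  => 2  4->2 ok
  [5] z  {3,4,5}  => 5  2->5 ok
  [6] w  {1}  => 1  5->1 ok
  [7] z  {3,4,5}  => 4  1->4 ok
  [8] x  {0}  => 0  4->0 ok
  [9] z  {3,4,5}  => 4  0->4 ok
  [10] w  {1}  => 1  4->1 ok
  [11] w  {1}  => 1  1->1 ok
  [12] z  {3,4,5}  => 5  1->5 ok
  [13] w  {1}  => 1  5->1 ok
  [14] z  {3,4,5}  => 3  1->3 ok
  [15] w  {1}  => 1  3->1 ok
  [16] w  {1}  => 1  1->1 ok
  [17] z  {3,4,5}  => 5  1->5 ok
  [18] z  {3,4,5}  => 4  5->4 ok
  [19] z  {3,4,5}  => 3  4->3 ok
  [20] x  {0}  => 0  3->0 ok
  [21] z  {3,4,5}  => 5  0->5 ok
  [22] z  {3,4,5}  => 4  5->4 ok
  [23] y  {2}  => 2  4->2 ok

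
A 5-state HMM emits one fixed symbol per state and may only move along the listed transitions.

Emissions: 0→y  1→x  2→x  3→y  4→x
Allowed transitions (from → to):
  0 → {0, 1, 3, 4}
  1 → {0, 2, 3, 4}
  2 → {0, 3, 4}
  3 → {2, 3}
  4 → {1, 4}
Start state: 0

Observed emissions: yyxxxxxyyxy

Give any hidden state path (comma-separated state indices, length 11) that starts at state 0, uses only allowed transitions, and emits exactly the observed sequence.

0,3,2,4,4,4,1,3,3,2,0

  t0 'y' -> {0,3}, take 0 (start)
  t1 'y' -> {0,3}, take 3 (0->3 ok)
  t2 'x' -> {1,2,4}, take 2 (3->2 ok)
  t3 'x' -> {1,2,4}, take 4 (2->4 ok)
  t4 'x' -> {1,2,4}, take 4 (4->4 ok)
  t5 'x' -> {1,2,4}, take 4 (4->4 ok)
  t6 'x' -> {1,2,4}, take 1 (4->1 ok)
  t7 'y' -> {0,3}, take 3 (1->3 ok)
  t8 'y' -> {0,3}, take 3 (3->3 ok)
  t9 'x' -> {1,2,4}, take 2 (3->2 ok)
  t10 'y' -> {0,3}, take 0 (2->0 ok)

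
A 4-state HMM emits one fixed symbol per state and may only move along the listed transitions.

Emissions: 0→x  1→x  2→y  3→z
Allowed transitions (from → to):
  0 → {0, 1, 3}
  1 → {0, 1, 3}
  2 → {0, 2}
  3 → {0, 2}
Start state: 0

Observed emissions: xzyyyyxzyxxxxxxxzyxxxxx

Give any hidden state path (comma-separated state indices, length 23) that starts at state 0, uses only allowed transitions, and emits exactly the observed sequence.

0,3,2,2,2,2,0,3,2,0,0,0,1,1,1,1,3,2,0,1,1,0,1

  0: obs=x cand={0,1} pick 0 [start]
  1: obs=z cand={3} pick 3 [0->3 ok]
  2: obs=y cand={2} pick 2 [3->2 ok]
  3: obs=y cand={2} pick 2 [2->2 ok]
  4: obs=y cand={2} pick 2 [2->2 ok]
  5: obs=y cand={2} pick 2 [2->2 ok]
  6: obs=x cand={0,1} pick 0 [2->0 ok]
  7: obs=z cand={3} pick 3 [0->3 ok]
  8: obs=y cand={2} pick 2 [3->2 ok]
  9: obs=x cand={0,1} pick 0 [2->0 ok]
  10: obs=x cand={0,1} pick 0 [0->0 ok]
  11: obs=x cand={0,1} pick 0 [0->0 ok]
  12: obs=x cand={0,1} pick 1 [0->1 ok]
  13: obs=x cand={0,1} pick 1 [1->1 ok]
  14: obs=x cand={0,1} pick 1 [1->1 ok]
  15: obs=x cand={0,1} pick 1 [1->1 ok]
  16: obs=z cand={3} pick 3 [1->3 ok]
  17: obs=y cand={2} pick 2 [3->2 ok]
  18: obs=x cand={0,1} pick 0 [2->0 ok]
  19: obs=x cand={0,1} pick 1 [0->1 ok]
  20: obs=x cand={0,1} pick 1 [1->1 ok]
  21: obs=x cand={0,1} pick 0 [1->0 ok]
  22: obs=x cand={0,1} pick 1 [0->1 ok]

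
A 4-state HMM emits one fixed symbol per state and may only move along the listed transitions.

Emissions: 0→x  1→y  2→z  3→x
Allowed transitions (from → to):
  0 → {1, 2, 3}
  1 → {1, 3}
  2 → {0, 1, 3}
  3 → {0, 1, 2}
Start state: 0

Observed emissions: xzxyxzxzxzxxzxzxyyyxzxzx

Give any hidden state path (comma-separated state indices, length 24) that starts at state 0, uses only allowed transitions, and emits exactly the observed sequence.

  0: obs=x cand={0,3} pick 0 [start]
  1: obs=z cand={2} pick 2 [0->2 ok]
  2: obs=x cand={0,3} pick 0 [2->0 ok]
  3: obs=y cand={1} pick 1 [0->1 ok]
  4: obs=x cand={0,3} pick 3 [1->3 ok]
  5: obs=z cand={2} pick 2 [3->2 ok]
  6: obs=x cand={0,3} pick 3 [2->3 ok]
  7: obs=z cand={2} pick 2 [3->2 ok]
  8: obs=x cand={0,3} pick 3 [2->3 ok]
  9: obs=z cand={2} pick 2 [3->2 ok]
  10: obs=x cand={0,3} pick 0 [2->0 ok]
  11: obs=x cand={0,3} pick 3 [0->3 ok]
  12: obs=z cand={2} pick 2 [3->2 ok]
  13: obs=x cand={0,3} pick 3 [2->3 ok]
  14: obs=z cand={2} pick 2 [3->2 ok]
  15: obs=x cand={0,3} pick 3 [2->3 ok]
  16: obs=y cand={1} pick 1 [3->1 ok]
  17: obs=y cand={1} pick 1 [1->1 ok]
  18: obs=y cand={1} pick 1 [1->1 ok]
  19: obs=x cand={0,3} pick 3 [1->3 ok]
  20: obs=z cand={2} pick 2 [3->2 ok]
  21: obs=x cand={0,3} pick 0 [2->0 ok]
  22: obs=z cand={2} pick 2 [0->2 ok]
  23: obs=x cand={0,3} pick 3 [2->3 ok]

0,2,0,1,3,2,3,2,3,2,0,3,2,3,2,3,1,1,1,3,2,0,2,3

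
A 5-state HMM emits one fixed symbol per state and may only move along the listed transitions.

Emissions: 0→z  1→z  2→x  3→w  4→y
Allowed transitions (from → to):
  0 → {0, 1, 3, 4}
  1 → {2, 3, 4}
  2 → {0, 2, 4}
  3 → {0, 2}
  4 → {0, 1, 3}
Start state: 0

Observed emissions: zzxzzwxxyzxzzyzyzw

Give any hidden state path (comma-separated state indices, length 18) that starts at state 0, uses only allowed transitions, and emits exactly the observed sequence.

  [0] z  {0,1}  => 0  start
  [1] z  {0,1}  => 1  0->1 ok
  [2] x  {2}  => 2  1->2 ok
  [3] z  {0,1}  => 0  2->0 ok
  [4] z  {0,1}  => 1  0->1 ok
  [5] w  {3}  => 3  1->3 ok
  [6] x  {2}  => 2  3->2 ok
  [7] x  {2}  => 2  2->2 ok
  [8] y  {4}  => 4  2->4 ok
  [9] z  {0,1}  => 1  4->1 ok
  [10] x  {2}  => 2  1->2 ok
  [11] z  {0,1}  => 0  2->0 ok
  [12] z  {0,1}  => 1  0->1 ok
  [13] y  {4}  => 4  1->4 ok
  [14] z  {0,1}  => 1  4->1 ok
  [15] y  {4}  => 4  1->4 ok
  [16] z  {0,1}  => 1  4->1 ok
  [17] w  {3}  => 3  1->3 ok

0,1,2,0,1,3,2,2,4,1,2,0,1,4,1,4,1,3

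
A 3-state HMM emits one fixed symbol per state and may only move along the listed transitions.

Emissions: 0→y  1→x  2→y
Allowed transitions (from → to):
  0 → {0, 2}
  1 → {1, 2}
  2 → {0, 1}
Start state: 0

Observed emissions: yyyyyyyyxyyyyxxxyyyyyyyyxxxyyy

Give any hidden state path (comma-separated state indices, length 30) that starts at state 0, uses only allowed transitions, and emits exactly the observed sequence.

  [0] y  {0,2}  => 0  start
  [1] y  {0,2}  => 0  0->0 ok
  [2] y  {0,2}  => 0  0->0 ok
  [3] y  {0,2}  => 2  0->2 ok
  [4] y  {0,2}  => 0  2->0 ok
  [5] y  {0,2}  => 2  0->2 ok
  [6] y  {0,2}  => 0  2->0 ok
  [7] y  {0,2}  => 2  0->2 ok
  [8] x  {1}  => 1  2->1 ok
  [9] y  {0,2}  => 2  1->2 ok
  [10] y  {0,2}  => 0  2->0 ok
  [11] y  {0,2}  => 0  0->0 ok
  [12] y  {0,2}  => 2  0->2 ok
  [13] x  {1}  => 1  2->1 ok
  [14] x  {1}  => 1  1->1 ok
  [15] x  {1}  => 1  1->1 ok
  [16] y  {0,2}  => 2  1->2 ok
  [17] y  {0,2}  => 0  2->0 ok
  [18] y  {0,2}  => 0  0->0 ok
  [19] y  {0,2}  => 0  0->0 ok
  [20] y  {0,2}  => 0  0->0 ok
  [21] y  {0,2}  => 2  0->2 ok
  [22] y  {0,2}  => 0  2->0 ok
  [23] y  {0,2}  => 2  0->2 ok
  [24] x  {1}  => 1  2->1 ok
  [25] x  {1}  => 1  1->1 ok
  [26] x  {1}  => 1  1->1 ok
  [27] y  {0,2}  => 2  1->2 ok
  [28] y  {0,2}  => 0  2->0 ok
  [29] y  {0,2}  => 2  0->2 ok

0,0,0,2,0,2,0,2,1,2,0,0,2,1,1,1,2,0,0,0,0,2,0,2,1,1,1,2,0,2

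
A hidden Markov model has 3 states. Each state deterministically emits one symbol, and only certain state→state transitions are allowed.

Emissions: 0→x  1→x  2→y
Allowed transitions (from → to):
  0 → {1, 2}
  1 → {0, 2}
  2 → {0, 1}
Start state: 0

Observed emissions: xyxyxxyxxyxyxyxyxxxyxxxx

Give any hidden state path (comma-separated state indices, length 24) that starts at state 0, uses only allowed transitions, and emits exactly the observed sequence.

0,2,0,2,0,1,2,1,0,2,0,2,0,2,0,2,1,0,1,2,1,0,1,0

  t0 'x' -> {0,1}, take 0 (start)
  t1 'y' -> {2}, take 2 (0->2 ok)
  t2 'x' -> {0,1}, take 0 (2->0 ok)
  t3 'y' -> {2}, take 2 (0->2 ok)
  t4 'x' -> {0,1}, take 0 (2->0 ok)
  t5 'x' -> {0,1}, take 1 (0->1 ok)
  t6 'y' -> {2}, take 2 (1->2 ok)
  t7 'x' -> {0,1}, take 1 (2->1 ok)
  t8 'x' -> {0,1}, take 0 (1->0 ok)
  t9 'y' -> {2}, take 2 (0->2 ok)
  t10 'x' -> {0,1}, take 0 (2->0 ok)
  t11 'y' -> {2}, take 2 (0->2 ok)
  t12 'x' -> {0,1}, take 0 (2->0 ok)
  t13 'y' -> {2}, take 2 (0->2 ok)
  t14 'x' -> {0,1}, take 0 (2->0 ok)
  t15 'y' -> {2}, take 2 (0->2 ok)
  t16 'x' -> {0,1}, take 1 (2->1 ok)
  t17 'x' -> {0,1}, take 0 (1->0 ok)
  t18 'x' -> {0,1}, take 1 (0->1 ok)
  t19 'y' -> {2}, take 2 (1->2 ok)
  t20 'x' -> {0,1}, take 1 (2->1 ok)
  t21 'x' -> {0,1}, take 0 (1->0 ok)
  t22 'x' -> {0,1}, take 1 (0->1 ok)
  t23 'x' -> {0,1}, take 0 (1->0 ok)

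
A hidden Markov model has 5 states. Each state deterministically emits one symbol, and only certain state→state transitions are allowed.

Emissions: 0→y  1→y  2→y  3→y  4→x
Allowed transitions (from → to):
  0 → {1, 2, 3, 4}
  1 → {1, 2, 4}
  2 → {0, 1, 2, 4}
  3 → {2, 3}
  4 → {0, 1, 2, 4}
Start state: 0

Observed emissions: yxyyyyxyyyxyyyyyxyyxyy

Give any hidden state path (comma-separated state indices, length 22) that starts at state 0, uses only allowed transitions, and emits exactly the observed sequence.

0,4,1,1,2,1,4,0,1,2,4,0,2,1,2,2,4,2,0,4,1,2

  pos 0: y in {0,1,2,3}, choose 0; start
  pos 1: x in {4}, choose 4; 0->4 ok
  pos 2: y in {0,1,2,3}, choose 1; 4->1 ok
  pos 3: y in {0,1,2,3}, choose 1; 1->1 ok
  pos 4: y in {0,1,2,3}, choose 2; 1->2 ok
  pos 5: y in {0,1,2,3}, choose 1; 2->1 ok
  pos 6: x in {4}, choose 4; 1->4 ok
  pos 7: y in {0,1,2,3}, choose 0; 4->0 ok
  pos 8: y in {0,1,2,3}, choose 1; 0->1 ok
  pos 9: y in {0,1,2,3}, choose 2; 1->2 ok
  pos 10: x in {4}, choose 4; 2->4 ok
  pos 11: y in {0,1,2,3}, choose 0; 4->0 ok
  pos 12: y in {0,1,2,3}, choose 2; 0->2 ok
  pos 13: y in {0,1,2,3}, choose 1; 2->1 ok
  pos 14: y in {0,1,2,3}, choose 2; 1->2 ok
  pos 15: y in {0,1,2,3}, choose 2; 2->2 ok
  pos 16: x in {4}, choose 4; 2->4 ok
  pos 17: y in {0,1,2,3}, choose 2; 4->2 ok
  pos 18: y in {0,1,2,3}, choose 0; 2->0 ok
  pos 19: x in {4}, choose 4; 0->4 ok
  pos 20: y in {0,1,2,3}, choose 1; 4->1 ok
  pos 21: y in {0,1,2,3}, choose 2; 1->2 ok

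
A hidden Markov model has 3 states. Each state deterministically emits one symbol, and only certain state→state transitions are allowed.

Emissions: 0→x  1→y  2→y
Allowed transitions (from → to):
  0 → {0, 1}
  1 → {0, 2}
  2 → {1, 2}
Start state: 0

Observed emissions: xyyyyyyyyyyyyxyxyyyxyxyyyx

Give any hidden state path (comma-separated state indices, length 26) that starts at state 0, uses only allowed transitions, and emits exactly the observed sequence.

0,1,2,2,2,1,2,1,2,2,2,2,1,0,1,0,1,2,1,0,1,0,1,2,1,0

  [0] x  {0}  => 0  start
  [1] y  {1,2}  => 1  0->1 ok
  [2] y  {1,2}  => 2  1->2 ok
  [3] y  {1,2}  => 2  2->2 ok
  [4] y  {1,2}  => 2  2->2 ok
  [5] y  {1,2}  => 1  2->1 ok
  [6] y  {1,2}  => 2  1->2 ok
  [7] y  {1,2}  => 1  2->1 ok
  [8] y  {1,2}  => 2  1->2 ok
  [9] y  {1,2}  => 2  2->2 ok
  [10] y  {1,2}  => 2  2->2 ok
  [11] y  {1,2}  => 2  2->2 ok
  [12] y  {1,2}  => 1  2->1 ok
  [13] x  {0}  => 0  1->0 ok
  [14] y  {1,2}  => 1  0->1 ok
  [15] x  {0}  => 0  1->0 ok
  [16] y  {1,2}  => 1  0->1 ok
  [17] y  {1,2}  => 2  1->2 ok
  [18] y  {1,2}  => 1  2->1 ok
  [19] x  {0}  => 0  1->0 ok
  [20] y  {1,2}  => 1  0->1 ok
  [21] x  {0}  => 0  1->0 ok
  [22] y  {1,2}  => 1  0->1 ok
  [23] y  {1,2}  => 2  1->2 ok
  [24] y  {1,2}  => 1  2->1 ok
  [25] x  {0}  => 0  1->0 ok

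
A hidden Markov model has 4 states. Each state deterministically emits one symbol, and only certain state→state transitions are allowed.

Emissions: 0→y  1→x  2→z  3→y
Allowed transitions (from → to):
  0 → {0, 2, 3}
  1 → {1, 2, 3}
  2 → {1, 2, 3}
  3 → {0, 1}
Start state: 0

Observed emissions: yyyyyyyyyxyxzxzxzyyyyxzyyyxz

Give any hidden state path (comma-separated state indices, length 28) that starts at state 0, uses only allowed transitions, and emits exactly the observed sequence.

0,0,0,3,0,0,3,0,3,1,3,1,2,1,2,1,2,3,0,0,3,1,2,3,0,3,1,2

  pos 0: y in {0,3}, choose 0; start
  pos 1: y in {0,3}, choose 0; 0->0 ok
  pos 2: y in {0,3}, choose 0; 0->0 ok
  pos 3: y in {0,3}, choose 3; 0->3 ok
  pos 4: y in {0,3}, choose 0; 3->0 ok
  pos 5: y in {0,3}, choose 0; 0->0 ok
  pos 6: y in {0,3}, choose 3; 0->3 ok
  pos 7: y in {0,3}, choose 0; 3->0 ok
  pos 8: y in {0,3}, choose 3; 0->3 ok
  pos 9: x in {1}, choose 1; 3->1 ok
  pos 10: y in {0,3}, choose 3; 1->3 ok
  pos 11: x in {1}, choose 1; 3->1 ok
  pos 12: z in {2}, choose 2; 1->2 ok
  pos 13: x in {1}, choose 1; 2->1 ok
  pos 14: z in {2}, choose 2; 1->2 ok
  pos 15: x in {1}, choose 1; 2->1 ok
  pos 16: z in {2}, choose 2; 1->2 ok
  pos 17: y in {0,3}, choose 3; 2->3 ok
  pos 18: y in {0,3}, choose 0; 3->0 ok
  pos 19: y in {0,3}, choose 0; 0->0 ok
  pos 20: y in {0,3}, choose 3; 0->3 ok
  pos 21: x in {1}, choose 1; 3->1 ok
  pos 22: z in {2}, choose 2; 1->2 ok
  pos 23: y in {0,3}, choose 3; 2->3 ok
  pos 24: y in {0,3}, choose 0; 3->0 ok
  pos 25: y in {0,3}, choose 3; 0->3 ok
  pos 26: x in {1}, choose 1; 3->1 ok
  pos 27: z in {2}, choose 2; 1->2 ok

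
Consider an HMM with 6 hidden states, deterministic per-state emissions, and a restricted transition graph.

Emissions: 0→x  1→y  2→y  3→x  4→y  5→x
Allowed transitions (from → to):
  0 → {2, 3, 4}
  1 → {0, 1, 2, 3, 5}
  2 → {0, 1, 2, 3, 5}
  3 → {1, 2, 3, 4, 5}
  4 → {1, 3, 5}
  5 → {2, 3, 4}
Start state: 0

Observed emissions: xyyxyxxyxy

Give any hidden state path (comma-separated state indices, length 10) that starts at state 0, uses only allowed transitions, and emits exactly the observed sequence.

  [0] x  {0,3,5}  => 0  start
  [1] y  {1,2,4}  => 4  0->4 ok
  [2] y  {1,2,4}  => 1  4->1 ok
  [3] x  {0,3,5}  => 5  1->5 ok
  [4] y  {1,2,4}  => 4  5->4 ok
  [5] x  {0,3,5}  => 5  4->5 ok
  [6] x  {0,3,5}  => 3  5->3 ok
  [7] y  {1,2,4}  => 4  3->4 ok
  [8] x  {0,3,5}  => 5  4->5 ok
  [9] y  {1,2,4}  => 4  5->4 ok

0,4,1,5,4,5,3,4,5,4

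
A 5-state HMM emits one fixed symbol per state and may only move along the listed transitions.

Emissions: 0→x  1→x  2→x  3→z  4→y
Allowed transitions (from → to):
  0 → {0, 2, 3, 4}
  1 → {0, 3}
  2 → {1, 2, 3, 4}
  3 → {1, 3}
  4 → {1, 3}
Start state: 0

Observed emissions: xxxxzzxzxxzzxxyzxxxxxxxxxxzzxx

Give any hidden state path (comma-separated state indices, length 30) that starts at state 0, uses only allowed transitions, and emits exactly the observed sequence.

0,2,2,1,3,3,1,3,1,0,3,3,1,0,4,3,1,0,2,2,2,1,0,0,2,1,3,3,1,0

  0: obs=x cand={0,1,2} pick 0 [start]
  1: obs=x cand={0,1,2} pick 2 [0->2 ok]
  2: obs=x cand={0,1,2} pick 2 [2->2 ok]
  3: obs=x cand={0,1,2} pick 1 [2->1 ok]
  4: obs=z cand={3} pick 3 [1->3 ok]
  5: obs=z cand={3} pick 3 [3->3 ok]
  6: obs=x cand={0,1,2} pick 1 [3->1 ok]
  7: obs=z cand={3} pick 3 [1->3 ok]
  8: obs=x cand={0,1,2} pick 1 [3->1 ok]
  9: obs=x cand={0,1,2} pick 0 [1->0 ok]
  10: obs=z cand={3} pick 3 [0->3 ok]
  11: obs=z cand={3} pick 3 [3->3 ok]
  12: obs=x cand={0,1,2} pick 1 [3->1 ok]
  13: obs=x cand={0,1,2} pick 0 [1->0 ok]
  14: obs=y cand={4} pick 4 [0->4 ok]
  15: obs=z cand={3} pick 3 [4->3 ok]
  16: obs=x cand={0,1,2} pick 1 [3->1 ok]
  17: obs=x cand={0,1,2} pick 0 [1->0 ok]
  18: obs=x cand={0,1,2} pick 2 [0->2 ok]
  19: obs=x cand={0,1,2} pick 2 [2->2 ok]
  20: obs=x cand={0,1,2} pick 2 [2->2 ok]
  21: obs=x cand={0,1,2} pick 1 [2->1 ok]
  22: obs=x cand={0,1,2} pick 0 [1->0 ok]
  23: obs=x cand={0,1,2} pick 0 [0->0 ok]
  24: obs=x cand={0,1,2} pick 2 [0->2 ok]
  25: obs=x cand={0,1,2} pick 1 [2->1 ok]
  26: obs=z cand={3} pick 3 [1->3 ok]
  27: obs=z cand={3} pick 3 [3->3 ok]
  28: obs=x cand={0,1,2} pick 1 [3->1 ok]
  29: obs=x cand={0,1,2} pick 0 [1->0 ok]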